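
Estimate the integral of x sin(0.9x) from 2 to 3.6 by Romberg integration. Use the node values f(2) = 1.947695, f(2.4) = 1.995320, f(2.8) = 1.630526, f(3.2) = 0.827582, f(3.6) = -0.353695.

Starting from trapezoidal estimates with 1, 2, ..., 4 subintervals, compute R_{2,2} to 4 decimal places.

R_{0,0} (trapezoid, 1 panel, h=1.6000): 1.275200
R_{1,0} (trapezoid, 2 panels, h=0.8000): 1.942021
R_{2,0} (trapezoid, 4 panels, h=0.4000): 2.100171
R_{1,1} = 1.942021 + (1.942021 − 1.275200)/3 = 2.164295
R_{2,1} = 2.100171 + (2.100171 − 1.942021)/3 = 2.152888
R_{2,2} = 2.152888 + (2.152888 − 2.164295)/15 = 2.152128

2.1521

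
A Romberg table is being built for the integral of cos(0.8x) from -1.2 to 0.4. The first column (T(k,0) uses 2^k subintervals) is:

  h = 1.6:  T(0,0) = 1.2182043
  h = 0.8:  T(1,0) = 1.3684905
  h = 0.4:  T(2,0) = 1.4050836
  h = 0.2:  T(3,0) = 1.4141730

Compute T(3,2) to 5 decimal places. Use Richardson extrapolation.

1.41720

T(2,1) = (4·1.4050836 − 1.3684905) / 3 = 1.4172813
T(3,1) = 1.4141730 + (1.4141730 − 1.4050836)/3 = 1.4172028
T(3,2) = 1.4172028 + (1.4172028 − 1.4172813)/15 = 1.4171976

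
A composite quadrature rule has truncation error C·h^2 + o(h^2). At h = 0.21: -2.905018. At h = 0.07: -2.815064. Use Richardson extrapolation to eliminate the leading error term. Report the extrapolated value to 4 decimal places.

-2.8038

The leading error scales as h^2; refining by a factor of 3 reduces it by 3^2 = 9.
Extrapolated value = (9·A(h/3) − A(h)) / (9 − 1)
= (9·(-2.815064) − (-2.905018)) / 8
= -22.430558 / 8 = -2.803820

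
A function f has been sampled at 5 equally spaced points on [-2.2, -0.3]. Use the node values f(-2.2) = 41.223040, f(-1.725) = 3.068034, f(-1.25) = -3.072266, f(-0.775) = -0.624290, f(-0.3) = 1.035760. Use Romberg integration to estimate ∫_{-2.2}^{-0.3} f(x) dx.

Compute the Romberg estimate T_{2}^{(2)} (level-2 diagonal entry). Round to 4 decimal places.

T_{0}^{(0)} (trapezoid, 1 panel, h=1.9000): 40.145860
T_{1}^{(0)} (trapezoid, 2 panels, h=0.9500): 17.154277
T_{2}^{(0)} (trapezoid, 4 panels, h=0.4750): 9.737917
T_{1}^{(1)} = 17.154277 + (17.154277 − 40.145860)/3 = 9.490416
T_{2}^{(1)} = 9.737917 + (9.737917 − 17.154277)/3 = 7.265797
T_{2}^{(2)} = 7.265797 + (7.265797 − 9.490416)/15 = 7.117489

7.1175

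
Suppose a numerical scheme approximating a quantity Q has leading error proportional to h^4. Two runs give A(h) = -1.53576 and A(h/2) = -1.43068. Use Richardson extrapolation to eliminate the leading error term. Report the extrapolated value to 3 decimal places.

The leading error scales as h^4; refining by a factor of 2 reduces it by 2^4 = 16.
Extrapolated value = (16·A(h/2) − A(h)) / (16 − 1)
= (16·(-1.43068) − (-1.53576)) / 15
= -21.35512 / 15 = -1.42367

-1.424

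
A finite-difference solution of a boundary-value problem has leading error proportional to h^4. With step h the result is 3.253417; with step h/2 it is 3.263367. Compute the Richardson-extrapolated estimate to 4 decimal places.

3.2640

Extrapolated value = (16·A(h/2) − A(h)) / (16 − 1)
= (16·3.263367 − 3.253417) / 15
= 48.960455 / 15 = 3.264030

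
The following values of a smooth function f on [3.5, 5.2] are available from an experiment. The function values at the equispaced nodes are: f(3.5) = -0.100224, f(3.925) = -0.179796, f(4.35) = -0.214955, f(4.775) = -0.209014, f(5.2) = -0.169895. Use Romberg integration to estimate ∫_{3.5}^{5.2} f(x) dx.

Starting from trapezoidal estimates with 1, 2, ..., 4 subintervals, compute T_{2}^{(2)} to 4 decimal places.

-0.3195

T_{0}^{(0)} (trapezoid, 1 panel, h=1.7000): -0.229601
T_{1}^{(0)} (trapezoid, 2 panels, h=0.8500): -0.297512
T_{2}^{(0)} (trapezoid, 4 panels, h=0.4250): -0.314000
T_{1}^{(1)} = -0.297512 + (-0.297512 − (-0.229601))/3 = -0.320149
T_{2}^{(1)} = -0.314000 + (-0.314000 − (-0.297512))/3 = -0.319496
T_{2}^{(2)} = -0.319496 + (-0.319496 − (-0.320149))/15 = -0.319452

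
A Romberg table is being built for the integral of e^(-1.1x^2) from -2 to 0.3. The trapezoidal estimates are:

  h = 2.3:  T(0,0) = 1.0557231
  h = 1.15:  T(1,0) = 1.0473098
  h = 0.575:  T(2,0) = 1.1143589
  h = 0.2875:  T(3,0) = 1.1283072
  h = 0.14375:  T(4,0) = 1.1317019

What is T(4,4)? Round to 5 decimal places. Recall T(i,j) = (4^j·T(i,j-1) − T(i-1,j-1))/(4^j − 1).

T(1,1) = 1.0473098 + (1.0473098 − 1.0557231)/3 = 1.0445054
T(2,1) = 1.1143589 + (1.1143589 − 1.0473098)/3 = 1.1367086
T(3,1) = 1.1283072 + (1.1283072 − 1.1143589)/3 = 1.1329566
T(4,1) = (4·1.1317019 − 1.1283072) / 3 = 1.1328335
T(2,2) = (16·1.1367086 − 1.0445054) / 15 = 1.1428555
T(3,2) = (16·1.1329566 − 1.1367086) / 15 = 1.1327065
T(4,2) = (16·1.1328335 − 1.1329566) / 15 = 1.1328253
T(3,3) = 1.1327065 + (1.1327065 − 1.1428555)/63 = 1.1325454
T(4,3) = 1.1328253 + (1.1328253 − 1.1327065)/63 = 1.1328272
T(4,4) = 1.1328272 + (1.1328272 − 1.1325454)/255 = 1.1328283

1.13283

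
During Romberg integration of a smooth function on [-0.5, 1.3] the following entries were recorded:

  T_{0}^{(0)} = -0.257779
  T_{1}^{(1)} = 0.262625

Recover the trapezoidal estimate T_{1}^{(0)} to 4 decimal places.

0.1325

From T_{1}^{(1)} = (4·T_{1}^{(0)} − T_{0}^{(0)})/3, solve for T_{1}^{(0)}:
4·T_{1}^{(0)} = 3·0.262625 + (-0.257779) = 0.530096
T_{1}^{(0)} = 0.132524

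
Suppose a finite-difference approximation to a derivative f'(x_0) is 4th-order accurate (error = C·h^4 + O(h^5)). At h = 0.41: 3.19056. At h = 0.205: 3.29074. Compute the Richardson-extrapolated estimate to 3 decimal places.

Extrapolated value = (16·A(h/2) − A(h)) / (16 − 1)
= (16·3.29074 − 3.19056) / 15
= 49.46128 / 15 = 3.29742

3.297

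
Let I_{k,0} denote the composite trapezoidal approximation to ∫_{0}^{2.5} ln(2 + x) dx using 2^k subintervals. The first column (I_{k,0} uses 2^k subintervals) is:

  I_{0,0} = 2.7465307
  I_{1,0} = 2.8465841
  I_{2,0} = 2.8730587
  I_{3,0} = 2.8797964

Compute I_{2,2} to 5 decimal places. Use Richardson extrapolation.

Richardson extrapolation on the trapezoidal column (denominator 4−1=3):
I_{1,1} = (4·2.8465841 − 2.7465307) / 3 = 2.8799352
I_{2,1} = (4·2.8730587 − 2.8465841) / 3 = 2.8818836
I_{2,2} = 2.8818836 + (2.8818836 − 2.8799352)/15 = 2.8820135

2.88201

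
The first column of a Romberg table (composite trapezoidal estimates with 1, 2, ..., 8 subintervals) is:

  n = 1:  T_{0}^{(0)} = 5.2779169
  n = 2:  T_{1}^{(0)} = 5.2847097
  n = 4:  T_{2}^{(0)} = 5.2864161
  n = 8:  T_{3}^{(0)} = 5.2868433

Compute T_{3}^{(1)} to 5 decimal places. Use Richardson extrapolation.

Richardson extrapolation on the trapezoidal column (denominator 4−1=3):
T_{3}^{(1)} = 5.2868433 + (5.2868433 − 5.2864161)/3 = 5.2869857

5.28699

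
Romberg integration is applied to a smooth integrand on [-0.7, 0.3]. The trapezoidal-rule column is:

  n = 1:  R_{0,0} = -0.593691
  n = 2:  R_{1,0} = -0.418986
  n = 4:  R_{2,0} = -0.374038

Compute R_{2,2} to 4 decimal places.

R_{1,1} = (4·(-0.418986) − (-0.593691)) / 3 = -0.360751
R_{2,1} = -0.374038 + (-0.374038 − (-0.418986))/3 = -0.359055
R_{2,2} = (16·(-0.359055) − (-0.360751)) / 15 = -0.358942

-0.3589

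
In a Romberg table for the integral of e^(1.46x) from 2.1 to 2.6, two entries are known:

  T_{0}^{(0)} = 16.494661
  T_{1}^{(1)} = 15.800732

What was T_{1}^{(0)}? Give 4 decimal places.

15.9742

From T_{1}^{(1)} = (4·T_{1}^{(0)} − T_{0}^{(0)})/3, solve for T_{1}^{(0)}:
4·T_{1}^{(0)} = 3·15.800732 + 16.494661 = 63.896857
T_{1}^{(0)} = 15.974214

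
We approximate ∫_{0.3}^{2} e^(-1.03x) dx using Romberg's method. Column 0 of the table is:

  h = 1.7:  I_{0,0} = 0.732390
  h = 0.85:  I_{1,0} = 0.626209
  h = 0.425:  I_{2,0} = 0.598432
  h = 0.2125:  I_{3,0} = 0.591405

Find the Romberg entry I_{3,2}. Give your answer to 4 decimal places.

0.5891

Richardson extrapolation on the trapezoidal column (denominator 4−1=3):
I_{2,1} = (4·0.598432 − 0.626209) / 3 = 0.589173
I_{3,1} = 0.591405 + (0.591405 − 0.598432)/3 = 0.589063
I_{3,2} = 0.589063 + (0.589063 − 0.589173)/15 = 0.589056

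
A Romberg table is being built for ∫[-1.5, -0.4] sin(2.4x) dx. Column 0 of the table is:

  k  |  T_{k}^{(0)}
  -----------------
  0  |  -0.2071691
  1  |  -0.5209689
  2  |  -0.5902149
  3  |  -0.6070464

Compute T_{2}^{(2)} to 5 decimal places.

T_{1}^{(1)} = (4·(-0.5209689) − (-0.2071691)) / 3 = -0.6255688
T_{2}^{(1)} = -0.5902149 + (-0.5902149 − (-0.5209689))/3 = -0.6132969
T_{2}^{(2)} = (16·(-0.6132969) − (-0.6255688)) / 15 = -0.6124788

-0.61248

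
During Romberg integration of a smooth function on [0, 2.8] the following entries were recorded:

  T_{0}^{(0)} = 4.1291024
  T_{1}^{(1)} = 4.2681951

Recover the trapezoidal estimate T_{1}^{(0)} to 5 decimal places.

4.23342

From T_{1}^{(1)} = (4·T_{1}^{(0)} − T_{0}^{(0)})/3, solve for T_{1}^{(0)}:
4·T_{1}^{(0)} = 3·4.2681951 + 4.1291024 = 16.9336877
T_{1}^{(0)} = 4.2334219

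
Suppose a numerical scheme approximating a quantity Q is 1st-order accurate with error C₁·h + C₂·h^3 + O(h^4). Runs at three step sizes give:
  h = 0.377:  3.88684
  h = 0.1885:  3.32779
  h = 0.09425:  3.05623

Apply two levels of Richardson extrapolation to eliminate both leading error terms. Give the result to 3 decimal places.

2.787

First eliminate the h term (factor 2^1 = 2):
  B₁ = (2·3.32779 − 3.88684)/1 = 2.76874
  B₂ = (2·3.05623 − 3.32779)/1 = 2.78467
Then eliminate the h^3 term (factor 2^3 = 8):
  (8·2.78467 − 2.76874)/7 = 2.78695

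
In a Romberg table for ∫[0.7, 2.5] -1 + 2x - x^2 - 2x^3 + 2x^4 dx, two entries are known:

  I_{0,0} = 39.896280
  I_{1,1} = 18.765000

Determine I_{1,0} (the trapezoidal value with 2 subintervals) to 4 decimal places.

From I_{1,1} = (4·I_{1,0} − I_{0,0})/3, solve for I_{1,0}:
4·I_{1,0} = 3·18.765000 + 39.896280 = 96.191280
I_{1,0} = 24.047820

24.0478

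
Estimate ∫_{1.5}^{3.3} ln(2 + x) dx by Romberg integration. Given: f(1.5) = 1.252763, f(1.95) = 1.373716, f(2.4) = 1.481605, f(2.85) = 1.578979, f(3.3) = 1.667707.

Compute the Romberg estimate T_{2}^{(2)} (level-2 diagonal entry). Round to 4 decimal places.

T_{0}^{(0)} (trapezoid, 1 panel, h=1.8000): 2.628423
T_{1}^{(0)} (trapezoid, 2 panels, h=0.9000): 2.647656
T_{2}^{(0)} (trapezoid, 4 panels, h=0.4500): 2.652541
T_{1}^{(1)} = 2.647656 + (2.647656 − 2.628423)/3 = 2.654067
T_{2}^{(1)} = 2.652541 + (2.652541 − 2.647656)/3 = 2.654169
T_{2}^{(2)} = 2.654169 + (2.654169 − 2.654067)/15 = 2.654176

2.6542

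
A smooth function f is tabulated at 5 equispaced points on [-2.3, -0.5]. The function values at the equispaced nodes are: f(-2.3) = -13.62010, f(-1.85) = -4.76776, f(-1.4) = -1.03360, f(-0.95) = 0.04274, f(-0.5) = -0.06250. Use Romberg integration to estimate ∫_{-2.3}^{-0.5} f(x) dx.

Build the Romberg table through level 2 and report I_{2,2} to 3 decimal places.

I_{0,0} (trapezoid, 1 panel, h=1.8000): -12.31434
I_{1,0} (trapezoid, 2 panels, h=0.9000): -7.08741
I_{2,0} (trapezoid, 4 panels, h=0.4500): -5.66996
I_{1,1} = -7.08741 + (-7.08741 − (-12.31434))/3 = -5.34510
I_{2,1} = -5.66996 + (-5.66996 − (-7.08741))/3 = -5.19748
I_{2,2} = -5.19748 + (-5.19748 − (-5.34510))/15 = -5.18764

-5.188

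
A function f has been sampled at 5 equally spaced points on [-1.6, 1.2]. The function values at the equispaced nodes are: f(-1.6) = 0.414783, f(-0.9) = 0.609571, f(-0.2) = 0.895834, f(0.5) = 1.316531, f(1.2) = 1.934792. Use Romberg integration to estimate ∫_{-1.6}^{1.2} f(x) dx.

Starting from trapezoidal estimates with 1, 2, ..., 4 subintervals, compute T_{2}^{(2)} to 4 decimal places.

T_{0}^{(0)} (trapezoid, 1 panel, h=2.8000): 3.289405
T_{1}^{(0)} (trapezoid, 2 panels, h=1.4000): 2.898870
T_{2}^{(0)} (trapezoid, 4 panels, h=0.7000): 2.797706
T_{1}^{(1)} = 2.898870 + (2.898870 − 3.289405)/3 = 2.768692
T_{2}^{(1)} = 2.797706 + (2.797706 − 2.898870)/3 = 2.763985
T_{2}^{(2)} = 2.763985 + (2.763985 − 2.768692)/15 = 2.763671

2.7637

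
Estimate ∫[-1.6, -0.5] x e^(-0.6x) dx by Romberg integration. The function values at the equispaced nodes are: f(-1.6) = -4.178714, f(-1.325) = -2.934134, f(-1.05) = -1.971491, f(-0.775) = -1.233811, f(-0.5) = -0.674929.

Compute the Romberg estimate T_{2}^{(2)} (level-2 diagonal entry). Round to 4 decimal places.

T_{0}^{(0)} (trapezoid, 1 panel, h=1.1000): -2.669504
T_{1}^{(0)} (trapezoid, 2 panels, h=0.5500): -2.419072
T_{2}^{(0)} (trapezoid, 4 panels, h=0.2750): -2.355721
T_{1}^{(1)} = -2.419072 + (-2.419072 − (-2.669504))/3 = -2.335595
T_{2}^{(1)} = -2.355721 + (-2.355721 − (-2.419072))/3 = -2.334604
T_{2}^{(2)} = -2.334604 + (-2.334604 − (-2.335595))/15 = -2.334538

-2.3345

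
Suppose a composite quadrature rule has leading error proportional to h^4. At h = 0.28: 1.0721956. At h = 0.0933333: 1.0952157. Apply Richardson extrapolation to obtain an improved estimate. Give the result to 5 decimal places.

The leading error scales as h^4; refining by a factor of 3 reduces it by 3^4 = 81.
Extrapolated value = (81·A(h/3) − A(h)) / (81 − 1)
= (81·1.0952157 − 1.0721956) / 80
= 87.6402761 / 80 = 1.0955035

1.09550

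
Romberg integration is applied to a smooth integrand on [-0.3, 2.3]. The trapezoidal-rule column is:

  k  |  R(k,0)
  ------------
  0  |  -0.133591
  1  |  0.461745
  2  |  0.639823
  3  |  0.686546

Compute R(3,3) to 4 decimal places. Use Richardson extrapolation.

0.7023

R(1,1) = 0.461745 + (0.461745 − (-0.133591))/3 = 0.660190
R(2,1) = 0.639823 + (0.639823 − 0.461745)/3 = 0.699182
R(3,1) = 0.686546 + (0.686546 − 0.639823)/3 = 0.702120
R(2,2) = 0.699182 + (0.699182 − 0.660190)/15 = 0.701781
R(3,2) = 0.702120 + (0.702120 − 0.699182)/15 = 0.702316
R(3,3) = (64·0.702316 − 0.701781) / 63 = 0.702324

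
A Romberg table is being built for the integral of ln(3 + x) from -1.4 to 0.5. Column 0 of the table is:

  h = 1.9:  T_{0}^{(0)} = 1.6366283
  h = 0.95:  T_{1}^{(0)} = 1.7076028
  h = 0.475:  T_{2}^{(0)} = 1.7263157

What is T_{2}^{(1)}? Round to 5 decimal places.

1.73255

Richardson extrapolation on the trapezoidal column (denominator 4−1=3):
T_{2}^{(1)} = (4·1.7263157 − 1.7076028) / 3 = 1.7325533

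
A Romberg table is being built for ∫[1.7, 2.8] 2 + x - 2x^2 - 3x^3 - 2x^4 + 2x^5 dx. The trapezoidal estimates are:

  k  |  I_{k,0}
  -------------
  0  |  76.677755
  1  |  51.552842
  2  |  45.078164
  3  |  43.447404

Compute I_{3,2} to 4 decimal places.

42.9027

I_{2,1} = (4·45.078164 − 51.552842) / 3 = 42.919938
I_{3,1} = 43.447404 + (43.447404 − 45.078164)/3 = 42.903817
I_{3,2} = (16·42.903817 − 42.919938) / 15 = 42.902742
(Column j=1 coincides with Simpson's rule on the same nodes.)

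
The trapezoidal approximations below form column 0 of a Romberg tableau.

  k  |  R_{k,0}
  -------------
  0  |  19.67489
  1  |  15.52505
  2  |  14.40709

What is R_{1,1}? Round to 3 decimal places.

Richardson extrapolation on the trapezoidal column (denominator 4−1=3):
R_{1,1} = 15.52505 + (15.52505 − 19.67489)/3 = 14.14177

14.142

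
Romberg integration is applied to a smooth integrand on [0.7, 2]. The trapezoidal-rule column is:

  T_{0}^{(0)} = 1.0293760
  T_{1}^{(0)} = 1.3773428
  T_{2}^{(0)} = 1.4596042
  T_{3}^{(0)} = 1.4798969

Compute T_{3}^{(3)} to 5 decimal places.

1.48664

Richardson extrapolation on the trapezoidal column (denominator 4−1=3):
T_{1}^{(1)} = (4·1.3773428 − 1.0293760) / 3 = 1.4933317
T_{2}^{(1)} = 1.4596042 + (1.4596042 − 1.3773428)/3 = 1.4870247
T_{3}^{(1)} = 1.4798969 + (1.4798969 − 1.4596042)/3 = 1.4866611
T_{2}^{(2)} = 1.4870247 + (1.4870247 − 1.4933317)/15 = 1.4866042
T_{3}^{(2)} = 1.4866611 + (1.4866611 − 1.4870247)/15 = 1.4866369
T_{3}^{(3)} = (64·1.4866369 − 1.4866042) / 63 = 1.4866374
(Column j=1 coincides with Simpson's rule on the same nodes.)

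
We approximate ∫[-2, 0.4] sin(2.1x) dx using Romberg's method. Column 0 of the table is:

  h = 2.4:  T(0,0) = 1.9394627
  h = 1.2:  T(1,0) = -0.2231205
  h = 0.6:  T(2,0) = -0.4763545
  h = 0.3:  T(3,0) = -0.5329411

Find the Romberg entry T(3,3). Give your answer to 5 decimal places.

-0.55146

T(1,1) = -0.2231205 + (-0.2231205 − 1.9394627)/3 = -0.9439816
T(2,1) = (4·(-0.4763545) − (-0.2231205)) / 3 = -0.5607658
T(3,1) = (4·(-0.5329411) − (-0.4763545)) / 3 = -0.5518033
T(2,2) = (16·(-0.5607658) − (-0.9439816)) / 15 = -0.5352181
T(3,2) = (16·(-0.5518033) − (-0.5607658)) / 15 = -0.5512058
T(3,3) = -0.5512058 + (-0.5512058 − (-0.5352181))/63 = -0.5514596
(Column j=1 coincides with Simpson's rule on the same nodes.)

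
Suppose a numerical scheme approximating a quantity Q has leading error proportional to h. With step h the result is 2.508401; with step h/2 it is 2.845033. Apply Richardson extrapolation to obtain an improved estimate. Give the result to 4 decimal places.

The leading error scales as h; refining by a factor of 2 reduces it by 2^1 = 2.
Extrapolated value = (2·A(h/2) − A(h)) / (2 − 1)
= (2·2.845033 − 2.508401) / 1
= 3.181665 / 1 = 3.181665

3.1817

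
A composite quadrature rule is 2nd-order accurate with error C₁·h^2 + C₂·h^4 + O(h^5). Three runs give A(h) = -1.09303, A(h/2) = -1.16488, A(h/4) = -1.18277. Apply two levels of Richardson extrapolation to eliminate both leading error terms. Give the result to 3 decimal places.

First eliminate the h^2 term (factor 2^2 = 4):
  B₁ = (4·(-1.16488) − (-1.09303))/3 = -1.18883
  B₂ = (4·(-1.18277) − (-1.16488))/3 = -1.18873
Then eliminate the h^4 term (factor 2^4 = 16):
  (16·(-1.18873) − (-1.18883))/15 = -1.18872

-1.189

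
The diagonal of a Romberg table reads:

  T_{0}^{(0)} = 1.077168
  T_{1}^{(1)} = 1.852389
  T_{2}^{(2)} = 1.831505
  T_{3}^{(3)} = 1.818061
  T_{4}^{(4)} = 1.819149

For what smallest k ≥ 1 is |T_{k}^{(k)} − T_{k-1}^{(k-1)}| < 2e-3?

k = 4

|T_{1}^{(1)} − T_{0}^{(0)}| = 0.775221 ≥ 2e-3
|T_{2}^{(2)} − T_{1}^{(1)}| = 0.020884 ≥ 2e-3
|T_{3}^{(3)} − T_{2}^{(2)}| = 0.013444 ≥ 2e-3
|T_{4}^{(4)} − T_{3}^{(3)}| = 0.001088 < 2e-3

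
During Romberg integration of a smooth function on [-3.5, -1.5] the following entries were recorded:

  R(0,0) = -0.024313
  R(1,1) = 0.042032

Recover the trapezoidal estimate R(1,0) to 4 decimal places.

From R(1,1) = (4·R(1,0) − R(0,0))/3, solve for R(1,0):
4·R(1,0) = 3·0.042032 + (-0.024313) = 0.101783
R(1,0) = 0.025446

0.0254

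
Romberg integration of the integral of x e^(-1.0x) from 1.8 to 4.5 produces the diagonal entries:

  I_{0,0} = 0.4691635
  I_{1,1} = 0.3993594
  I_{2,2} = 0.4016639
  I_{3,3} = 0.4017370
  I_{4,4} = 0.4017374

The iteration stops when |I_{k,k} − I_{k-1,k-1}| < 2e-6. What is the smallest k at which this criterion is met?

|I_{1,1} − I_{0,0}| = 0.0698041 ≥ 2e-6
|I_{2,2} − I_{1,1}| = 0.0023045 ≥ 2e-6
|I_{3,3} − I_{2,2}| = 0.0000731 ≥ 2e-6
|I_{4,4} − I_{3,3}| = 0.0000004 < 2e-6

k = 4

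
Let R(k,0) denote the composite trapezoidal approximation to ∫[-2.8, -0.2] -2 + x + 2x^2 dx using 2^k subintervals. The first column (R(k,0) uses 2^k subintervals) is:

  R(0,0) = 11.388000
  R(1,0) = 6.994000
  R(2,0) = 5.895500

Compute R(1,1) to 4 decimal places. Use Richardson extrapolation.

Richardson extrapolation on the trapezoidal column (denominator 4−1=3):
R(1,1) = (4·6.994000 − 11.388000) / 3 = 5.529333

5.5293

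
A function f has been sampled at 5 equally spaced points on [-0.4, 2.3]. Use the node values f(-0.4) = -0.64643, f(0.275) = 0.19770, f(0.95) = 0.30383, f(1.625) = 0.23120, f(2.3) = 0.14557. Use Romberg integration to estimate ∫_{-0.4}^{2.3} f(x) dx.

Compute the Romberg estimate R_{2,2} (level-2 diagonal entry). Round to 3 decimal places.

R_{0,0} (trapezoid, 1 panel, h=2.7000): -0.67616
R_{1,0} (trapezoid, 2 panels, h=1.3500): 0.07209
R_{2,0} (trapezoid, 4 panels, h=0.6750): 0.32555
R_{1,1} = 0.07209 + (0.07209 − (-0.67616))/3 = 0.32151
R_{2,1} = 0.32555 + (0.32555 − 0.07209)/3 = 0.41004
R_{2,2} = 0.41004 + (0.41004 − 0.32151)/15 = 0.41594

0.416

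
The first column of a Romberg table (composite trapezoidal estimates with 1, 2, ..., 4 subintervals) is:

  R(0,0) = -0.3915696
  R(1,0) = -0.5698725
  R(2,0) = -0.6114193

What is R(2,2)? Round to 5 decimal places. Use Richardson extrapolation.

-0.62500

Richardson extrapolation on the trapezoidal column (denominator 4−1=3):
R(1,1) = (4·(-0.5698725) − (-0.3915696)) / 3 = -0.6293068
R(2,1) = -0.6114193 + (-0.6114193 − (-0.5698725))/3 = -0.6252682
R(2,2) = (16·(-0.6252682) − (-0.6293068)) / 15 = -0.6249990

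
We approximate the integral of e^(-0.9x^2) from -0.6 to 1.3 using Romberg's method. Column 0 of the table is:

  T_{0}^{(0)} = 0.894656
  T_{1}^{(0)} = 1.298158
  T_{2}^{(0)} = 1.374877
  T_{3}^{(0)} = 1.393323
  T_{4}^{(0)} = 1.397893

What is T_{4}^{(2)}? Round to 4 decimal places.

T_{3}^{(1)} = (4·1.393323 − 1.374877) / 3 = 1.399472
T_{4}^{(1)} = (4·1.397893 − 1.393323) / 3 = 1.399416
T_{4}^{(2)} = (16·1.399416 − 1.399472) / 15 = 1.399412

1.3994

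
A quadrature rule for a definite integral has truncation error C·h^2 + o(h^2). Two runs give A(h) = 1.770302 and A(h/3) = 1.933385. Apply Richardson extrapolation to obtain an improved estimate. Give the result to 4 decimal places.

1.9538

Extrapolated value = (9·A(h/3) − A(h)) / (9 − 1)
= (9·1.933385 − 1.770302) / 8
= 15.630163 / 8 = 1.953770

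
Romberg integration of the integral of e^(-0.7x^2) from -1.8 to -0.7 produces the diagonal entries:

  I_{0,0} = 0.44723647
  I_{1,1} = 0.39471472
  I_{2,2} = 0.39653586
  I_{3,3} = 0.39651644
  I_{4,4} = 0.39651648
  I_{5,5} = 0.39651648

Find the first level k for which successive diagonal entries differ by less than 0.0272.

k = 2

|I_{1,1} − I_{0,0}| = 0.05252175 ≥ 0.0272
|I_{2,2} − I_{1,1}| = 0.00182114 < 0.0272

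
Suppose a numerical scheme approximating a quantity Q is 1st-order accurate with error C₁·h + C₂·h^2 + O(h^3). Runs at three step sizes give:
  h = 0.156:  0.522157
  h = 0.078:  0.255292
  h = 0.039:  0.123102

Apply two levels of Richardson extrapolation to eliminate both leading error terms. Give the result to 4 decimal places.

-0.0083

First eliminate the h term (factor 2^1 = 2):
  B₁ = (2·0.255292 − 0.522157)/1 = -0.011573
  B₂ = (2·0.123102 − 0.255292)/1 = -0.009088
Then eliminate the h^2 term (factor 2^2 = 4):
  (4·(-0.009088) − (-0.011573))/3 = -0.008260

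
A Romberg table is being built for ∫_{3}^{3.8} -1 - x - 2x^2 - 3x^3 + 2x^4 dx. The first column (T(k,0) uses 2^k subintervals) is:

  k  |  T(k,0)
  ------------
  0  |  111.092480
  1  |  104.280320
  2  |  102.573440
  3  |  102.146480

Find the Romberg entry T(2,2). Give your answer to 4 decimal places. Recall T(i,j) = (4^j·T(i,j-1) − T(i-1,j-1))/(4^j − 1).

T(1,1) = (4·104.280320 − 111.092480) / 3 = 102.009600
T(2,1) = (4·102.573440 − 104.280320) / 3 = 102.004480
T(2,2) = (16·102.004480 − 102.009600) / 15 = 102.004139
(Column j=1 coincides with Simpson's rule on the same nodes.)

102.0041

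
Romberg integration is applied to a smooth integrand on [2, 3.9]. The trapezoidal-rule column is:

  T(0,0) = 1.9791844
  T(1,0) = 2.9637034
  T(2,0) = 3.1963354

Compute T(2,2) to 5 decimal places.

3.27268

Richardson extrapolation on the trapezoidal column (denominator 4−1=3):
T(1,1) = (4·2.9637034 − 1.9791844) / 3 = 3.2918764
T(2,1) = (4·3.1963354 − 2.9637034) / 3 = 3.2738794
T(2,2) = 3.2738794 + (3.2738794 − 3.2918764)/15 = 3.2726796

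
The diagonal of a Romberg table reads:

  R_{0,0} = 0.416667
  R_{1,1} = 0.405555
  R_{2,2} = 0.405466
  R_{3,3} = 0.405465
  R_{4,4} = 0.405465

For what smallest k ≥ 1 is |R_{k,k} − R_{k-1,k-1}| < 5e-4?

k = 2

|R_{1,1} − R_{0,0}| = 0.011112 ≥ 5e-4
|R_{2,2} − R_{1,1}| = 0.000089 < 5e-4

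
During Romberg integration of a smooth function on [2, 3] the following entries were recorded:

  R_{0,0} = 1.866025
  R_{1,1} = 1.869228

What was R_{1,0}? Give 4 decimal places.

1.8684

From R_{1,1} = (4·R_{1,0} − R_{0,0})/3, solve for R_{1,0}:
4·R_{1,0} = 3·1.869228 + 1.866025 = 7.473709
R_{1,0} = 1.868427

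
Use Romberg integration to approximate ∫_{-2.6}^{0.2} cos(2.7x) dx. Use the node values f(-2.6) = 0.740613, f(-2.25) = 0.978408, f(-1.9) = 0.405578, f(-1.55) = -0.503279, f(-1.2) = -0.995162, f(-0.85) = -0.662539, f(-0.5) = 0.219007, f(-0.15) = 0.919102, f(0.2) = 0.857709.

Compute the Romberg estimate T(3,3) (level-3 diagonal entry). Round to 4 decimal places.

T(0,0) (trapezoid, 1 panel, h=2.8000): 2.237651
T(1,0) (trapezoid, 2 panels, h=1.4000): -0.274401
T(2,0) (trapezoid, 4 panels, h=0.7000): 0.300009
T(3,0) (trapezoid, 8 panels, h=0.3500): 0.406097
T(1,1) = -0.274401 + (-0.274401 − 2.237651)/3 = -1.111752
T(2,1) = 0.300009 + (0.300009 − (-0.274401))/3 = 0.491479
T(3,1) = 0.406097 + (0.406097 − 0.300009)/3 = 0.441460
T(2,2) = 0.491479 + (0.491479 − (-1.111752))/15 = 0.598361
T(3,2) = 0.441460 + (0.441460 − 0.491479)/15 = 0.438125
T(3,3) = 0.438125 + (0.438125 − 0.598361)/63 = 0.435582

0.4356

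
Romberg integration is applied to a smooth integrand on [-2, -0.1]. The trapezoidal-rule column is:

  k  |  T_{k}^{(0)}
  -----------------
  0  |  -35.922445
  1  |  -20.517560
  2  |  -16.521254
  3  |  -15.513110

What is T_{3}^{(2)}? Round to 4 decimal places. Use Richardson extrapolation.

-15.1763

Richardson extrapolation on the trapezoidal column (denominator 4−1=3):
T_{2}^{(1)} = (4·(-16.521254) − (-20.517560)) / 3 = -15.189152
T_{3}^{(1)} = -15.513110 + (-15.513110 − (-16.521254))/3 = -15.177062
T_{3}^{(2)} = -15.177062 + (-15.177062 − (-15.189152))/15 = -15.176256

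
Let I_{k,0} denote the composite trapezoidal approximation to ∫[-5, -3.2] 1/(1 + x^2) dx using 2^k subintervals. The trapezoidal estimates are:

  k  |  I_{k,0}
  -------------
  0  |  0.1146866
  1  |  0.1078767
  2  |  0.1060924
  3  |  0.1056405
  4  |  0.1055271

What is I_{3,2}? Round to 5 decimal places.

0.10549

Richardson extrapolation on the trapezoidal column (denominator 4−1=3):
I_{2,1} = (4·0.1060924 − 0.1078767) / 3 = 0.1054976
I_{3,1} = (4·0.1056405 − 0.1060924) / 3 = 0.1054899
I_{3,2} = 0.1054899 + (0.1054899 − 0.1054976)/15 = 0.1054894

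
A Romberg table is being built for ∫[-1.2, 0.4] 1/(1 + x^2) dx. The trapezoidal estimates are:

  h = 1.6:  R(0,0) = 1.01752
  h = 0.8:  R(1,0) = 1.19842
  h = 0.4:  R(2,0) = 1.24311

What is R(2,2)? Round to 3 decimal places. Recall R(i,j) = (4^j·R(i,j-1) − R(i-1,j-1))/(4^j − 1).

R(1,1) = 1.19842 + (1.19842 − 1.01752)/3 = 1.25872
R(2,1) = (4·1.24311 − 1.19842) / 3 = 1.25801
R(2,2) = (16·1.25801 − 1.25872) / 15 = 1.25796

1.258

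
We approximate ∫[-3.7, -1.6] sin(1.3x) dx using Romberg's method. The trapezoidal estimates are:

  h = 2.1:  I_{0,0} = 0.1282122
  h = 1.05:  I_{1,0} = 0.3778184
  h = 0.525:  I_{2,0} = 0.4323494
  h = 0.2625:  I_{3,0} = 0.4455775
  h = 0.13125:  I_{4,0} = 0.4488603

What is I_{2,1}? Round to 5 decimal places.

Richardson extrapolation on the trapezoidal column (denominator 4−1=3):
I_{2,1} = (4·0.4323494 − 0.3778184) / 3 = 0.4505264

0.45053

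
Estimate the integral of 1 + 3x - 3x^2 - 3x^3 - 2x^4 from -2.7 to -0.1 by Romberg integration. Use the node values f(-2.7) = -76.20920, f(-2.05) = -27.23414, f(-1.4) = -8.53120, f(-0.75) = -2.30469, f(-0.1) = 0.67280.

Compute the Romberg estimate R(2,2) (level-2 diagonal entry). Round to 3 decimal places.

-45.540

R(0,0) (trapezoid, 1 panel, h=2.6000): -98.19732
R(1,0) (trapezoid, 2 panels, h=1.3000): -60.18922
R(2,0) (trapezoid, 4 panels, h=0.6500): -49.29485
R(1,1) = -60.18922 + (-60.18922 − (-98.19732))/3 = -47.51985
R(2,1) = -49.29485 + (-49.29485 − (-60.18922))/3 = -45.66339
R(2,2) = -45.66339 + (-45.66339 − (-47.51985))/15 = -45.53963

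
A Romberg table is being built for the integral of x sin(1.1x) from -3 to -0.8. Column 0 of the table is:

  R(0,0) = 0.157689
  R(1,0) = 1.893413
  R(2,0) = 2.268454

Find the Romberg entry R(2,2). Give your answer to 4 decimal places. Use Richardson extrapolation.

Richardson extrapolation on the trapezoidal column (denominator 4−1=3):
R(1,1) = (4·1.893413 − 0.157689) / 3 = 2.471988
R(2,1) = (4·2.268454 − 1.893413) / 3 = 2.393468
R(2,2) = (16·2.393468 − 2.471988) / 15 = 2.388233
(Column j=1 coincides with Simpson's rule on the same nodes.)

2.3882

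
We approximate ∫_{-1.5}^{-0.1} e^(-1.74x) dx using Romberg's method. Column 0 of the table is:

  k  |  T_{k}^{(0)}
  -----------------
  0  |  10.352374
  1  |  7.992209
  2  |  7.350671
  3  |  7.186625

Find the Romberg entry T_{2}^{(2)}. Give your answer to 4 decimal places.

7.1322

Richardson extrapolation on the trapezoidal column (denominator 4−1=3):
T_{1}^{(1)} = (4·7.992209 − 10.352374) / 3 = 7.205487
T_{2}^{(1)} = 7.350671 + (7.350671 − 7.992209)/3 = 7.136825
T_{2}^{(2)} = (16·7.136825 − 7.205487) / 15 = 7.132248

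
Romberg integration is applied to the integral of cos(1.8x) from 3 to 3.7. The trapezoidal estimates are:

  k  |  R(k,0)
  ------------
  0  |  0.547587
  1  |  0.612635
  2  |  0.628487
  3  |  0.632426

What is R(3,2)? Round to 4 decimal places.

0.6337

Richardson extrapolation on the trapezoidal column (denominator 4−1=3):
R(2,1) = (4·0.628487 − 0.612635) / 3 = 0.633771
R(3,1) = (4·0.632426 − 0.628487) / 3 = 0.633739
R(3,2) = 0.633739 + (0.633739 − 0.633771)/15 = 0.633737
(Column j=1 coincides with Simpson's rule on the same nodes.)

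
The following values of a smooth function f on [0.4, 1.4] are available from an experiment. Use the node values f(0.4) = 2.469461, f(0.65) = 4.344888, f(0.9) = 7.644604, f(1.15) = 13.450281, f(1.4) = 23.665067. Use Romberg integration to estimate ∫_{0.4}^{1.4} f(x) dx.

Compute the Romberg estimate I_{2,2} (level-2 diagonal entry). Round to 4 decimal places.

9.3791

I_{0,0} (trapezoid, 1 panel, h=1.0000): 13.067264
I_{1,0} (trapezoid, 2 panels, h=0.5000): 10.355934
I_{2,0} (trapezoid, 4 panels, h=0.2500): 9.626759
I_{1,1} = 10.355934 + (10.355934 − 13.067264)/3 = 9.452157
I_{2,1} = 9.626759 + (9.626759 − 10.355934)/3 = 9.383701
I_{2,2} = 9.383701 + (9.383701 − 9.452157)/15 = 9.379137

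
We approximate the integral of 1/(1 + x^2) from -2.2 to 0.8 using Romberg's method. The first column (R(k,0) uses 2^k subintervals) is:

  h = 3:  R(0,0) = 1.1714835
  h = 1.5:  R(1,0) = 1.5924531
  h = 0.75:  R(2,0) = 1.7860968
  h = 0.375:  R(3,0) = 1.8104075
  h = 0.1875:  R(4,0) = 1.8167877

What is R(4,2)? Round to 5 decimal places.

1.81894

Richardson extrapolation on the trapezoidal column (denominator 4−1=3):
R(3,1) = (4·1.8104075 − 1.7860968) / 3 = 1.8185111
R(4,1) = 1.8167877 + (1.8167877 − 1.8104075)/3 = 1.8189144
R(4,2) = 1.8189144 + (1.8189144 − 1.8185111)/15 = 1.8189413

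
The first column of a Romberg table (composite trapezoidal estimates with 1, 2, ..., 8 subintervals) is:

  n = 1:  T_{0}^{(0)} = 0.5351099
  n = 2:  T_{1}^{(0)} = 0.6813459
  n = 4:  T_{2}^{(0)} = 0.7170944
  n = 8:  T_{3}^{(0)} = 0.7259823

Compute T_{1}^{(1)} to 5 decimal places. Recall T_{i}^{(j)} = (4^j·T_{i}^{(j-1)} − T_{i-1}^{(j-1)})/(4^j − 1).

0.73009

Richardson extrapolation on the trapezoidal column (denominator 4−1=3):
T_{1}^{(1)} = 0.6813459 + (0.6813459 − 0.5351099)/3 = 0.7300912
(Column j=1 coincides with Simpson's rule on the same nodes.)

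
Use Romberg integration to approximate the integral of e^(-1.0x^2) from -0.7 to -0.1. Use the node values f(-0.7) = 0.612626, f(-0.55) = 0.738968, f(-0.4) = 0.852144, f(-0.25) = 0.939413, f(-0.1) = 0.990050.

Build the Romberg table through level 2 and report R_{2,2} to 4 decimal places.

R_{0,0} (trapezoid, 1 panel, h=0.6000): 0.480803
R_{1,0} (trapezoid, 2 panels, h=0.3000): 0.496045
R_{2,0} (trapezoid, 4 panels, h=0.1500): 0.499779
R_{1,1} = 0.496045 + (0.496045 − 0.480803)/3 = 0.501126
R_{2,1} = 0.499779 + (0.499779 − 0.496045)/3 = 0.501024
R_{2,2} = 0.501024 + (0.501024 − 0.501126)/15 = 0.501017

0.5010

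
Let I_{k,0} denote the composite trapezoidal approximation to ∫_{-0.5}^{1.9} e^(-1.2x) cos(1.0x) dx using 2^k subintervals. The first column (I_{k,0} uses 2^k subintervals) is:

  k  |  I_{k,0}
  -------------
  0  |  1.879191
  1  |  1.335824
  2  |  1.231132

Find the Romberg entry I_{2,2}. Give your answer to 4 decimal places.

I_{1,1} = (4·1.335824 − 1.879191) / 3 = 1.154702
I_{2,1} = (4·1.231132 − 1.335824) / 3 = 1.196235
I_{2,2} = (16·1.196235 − 1.154702) / 15 = 1.199004

1.1990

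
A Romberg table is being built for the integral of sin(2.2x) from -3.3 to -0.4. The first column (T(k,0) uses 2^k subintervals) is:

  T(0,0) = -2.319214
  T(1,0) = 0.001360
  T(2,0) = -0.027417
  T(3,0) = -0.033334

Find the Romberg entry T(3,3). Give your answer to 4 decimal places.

T(1,1) = (4·0.001360 − (-2.319214)) / 3 = 0.774885
T(2,1) = -0.027417 + (-0.027417 − 0.001360)/3 = -0.037009
T(3,1) = (4·(-0.033334) − (-0.027417)) / 3 = -0.035306
T(2,2) = (16·(-0.037009) − 0.774885) / 15 = -0.091135
T(3,2) = -0.035306 + (-0.035306 − (-0.037009))/15 = -0.035192
T(3,3) = -0.035192 + (-0.035192 − (-0.091135))/63 = -0.034304

-0.0343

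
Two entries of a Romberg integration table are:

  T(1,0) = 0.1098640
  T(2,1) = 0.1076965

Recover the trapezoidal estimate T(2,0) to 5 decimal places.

From T(2,1) = (4·T(2,0) − T(1,0))/3, solve for T(2,0):
4·T(2,0) = 3·0.1076965 + 0.1098640 = 0.4329535
T(2,0) = 0.1082384

0.10824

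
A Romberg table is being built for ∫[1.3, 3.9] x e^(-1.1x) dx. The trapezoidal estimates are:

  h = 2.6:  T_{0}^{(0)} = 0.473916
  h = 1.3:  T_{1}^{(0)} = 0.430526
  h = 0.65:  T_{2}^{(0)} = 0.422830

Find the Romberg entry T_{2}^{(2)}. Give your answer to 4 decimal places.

0.4205

Richardson extrapolation on the trapezoidal column (denominator 4−1=3):
T_{1}^{(1)} = (4·0.430526 − 0.473916) / 3 = 0.416063
T_{2}^{(1)} = (4·0.422830 − 0.430526) / 3 = 0.420265
T_{2}^{(2)} = 0.420265 + (0.420265 − 0.416063)/15 = 0.420545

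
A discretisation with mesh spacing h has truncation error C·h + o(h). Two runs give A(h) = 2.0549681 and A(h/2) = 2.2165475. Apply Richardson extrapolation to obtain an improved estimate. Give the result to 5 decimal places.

The leading error scales as h; refining by a factor of 2 reduces it by 2^1 = 2.
Extrapolated value = (2·A(h/2) − A(h)) / (2 − 1)
= (2·2.2165475 − 2.0549681) / 1
= 2.3781269 / 1 = 2.3781269

2.37813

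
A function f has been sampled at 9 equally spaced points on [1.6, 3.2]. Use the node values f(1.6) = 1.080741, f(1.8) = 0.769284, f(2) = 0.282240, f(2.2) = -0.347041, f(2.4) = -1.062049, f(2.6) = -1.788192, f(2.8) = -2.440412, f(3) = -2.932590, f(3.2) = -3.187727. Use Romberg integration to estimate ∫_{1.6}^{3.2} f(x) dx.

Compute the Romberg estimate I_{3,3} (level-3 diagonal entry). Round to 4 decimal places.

-1.7162

I_{0,0} (trapezoid, 1 panel, h=1.6000): -1.685589
I_{1,0} (trapezoid, 2 panels, h=0.8000): -1.692434
I_{2,0} (trapezoid, 4 panels, h=0.4000): -1.709486
I_{3,0} (trapezoid, 8 panels, h=0.2000): -1.714451
I_{1,1} = -1.692434 + (-1.692434 − (-1.685589))/3 = -1.694716
I_{2,1} = -1.709486 + (-1.709486 − (-1.692434))/3 = -1.715170
I_{3,1} = -1.714451 + (-1.714451 − (-1.709486))/3 = -1.716106
I_{2,2} = -1.715170 + (-1.715170 − (-1.694716))/15 = -1.716534
I_{3,2} = -1.716106 + (-1.716106 − (-1.715170))/15 = -1.716168
I_{3,3} = -1.716168 + (-1.716168 − (-1.716534))/63 = -1.716162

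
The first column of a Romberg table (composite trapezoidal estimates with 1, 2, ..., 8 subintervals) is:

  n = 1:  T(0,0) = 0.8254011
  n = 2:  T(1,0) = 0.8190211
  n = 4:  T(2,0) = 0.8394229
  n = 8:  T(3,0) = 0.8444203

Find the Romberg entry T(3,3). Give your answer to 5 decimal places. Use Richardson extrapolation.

T(1,1) = 0.8190211 + (0.8190211 − 0.8254011)/3 = 0.8168944
T(2,1) = 0.8394229 + (0.8394229 − 0.8190211)/3 = 0.8462235
T(3,1) = (4·0.8444203 − 0.8394229) / 3 = 0.8460861
T(2,2) = (16·0.8462235 − 0.8168944) / 15 = 0.8481788
T(3,2) = 0.8460861 + (0.8460861 − 0.8462235)/15 = 0.8460769
T(3,3) = (64·0.8460769 − 0.8481788) / 63 = 0.8460435

0.84604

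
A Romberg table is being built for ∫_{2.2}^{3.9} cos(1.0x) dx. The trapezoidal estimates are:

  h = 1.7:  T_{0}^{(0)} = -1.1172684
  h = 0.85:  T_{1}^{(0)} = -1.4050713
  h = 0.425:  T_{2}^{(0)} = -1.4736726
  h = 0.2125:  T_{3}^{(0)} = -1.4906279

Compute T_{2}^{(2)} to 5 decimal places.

-1.49624

Richardson extrapolation on the trapezoidal column (denominator 4−1=3):
T_{1}^{(1)} = (4·(-1.4050713) − (-1.1172684)) / 3 = -1.5010056
T_{2}^{(1)} = (4·(-1.4736726) − (-1.4050713)) / 3 = -1.4965397
T_{2}^{(2)} = (16·(-1.4965397) − (-1.5010056)) / 15 = -1.4962420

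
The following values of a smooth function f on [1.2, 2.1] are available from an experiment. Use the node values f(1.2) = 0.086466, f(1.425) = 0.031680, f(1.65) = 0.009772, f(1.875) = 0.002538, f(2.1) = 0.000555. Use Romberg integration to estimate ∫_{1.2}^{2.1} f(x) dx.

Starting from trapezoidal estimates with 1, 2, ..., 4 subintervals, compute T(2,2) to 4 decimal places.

0.0182

T(0,0) (trapezoid, 1 panel, h=0.9000): 0.039159
T(1,0) (trapezoid, 2 panels, h=0.4500): 0.023977
T(2,0) (trapezoid, 4 panels, h=0.2250): 0.019688
T(1,1) = 0.023977 + (0.023977 − 0.039159)/3 = 0.018916
T(2,1) = 0.019688 + (0.019688 − 0.023977)/3 = 0.018258
T(2,2) = 0.018258 + (0.018258 − 0.018916)/15 = 0.018214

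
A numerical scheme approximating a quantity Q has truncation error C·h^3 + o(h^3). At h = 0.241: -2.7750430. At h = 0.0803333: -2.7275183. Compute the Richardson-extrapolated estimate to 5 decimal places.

The leading error scales as h^3; refining by a factor of 3 reduces it by 3^3 = 27.
Extrapolated value = (27·A(h/3) − A(h)) / (27 − 1)
= (27·(-2.7275183) − (-2.7750430)) / 26
= -70.8679511 / 26 = -2.7256904

-2.72569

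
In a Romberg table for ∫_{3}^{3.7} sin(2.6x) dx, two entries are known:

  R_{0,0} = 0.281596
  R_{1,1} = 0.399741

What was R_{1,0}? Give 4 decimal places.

0.3702

From R_{1,1} = (4·R_{1,0} − R_{0,0})/3, solve for R_{1,0}:
4·R_{1,0} = 3·0.399741 + 0.281596 = 1.480819
R_{1,0} = 0.370205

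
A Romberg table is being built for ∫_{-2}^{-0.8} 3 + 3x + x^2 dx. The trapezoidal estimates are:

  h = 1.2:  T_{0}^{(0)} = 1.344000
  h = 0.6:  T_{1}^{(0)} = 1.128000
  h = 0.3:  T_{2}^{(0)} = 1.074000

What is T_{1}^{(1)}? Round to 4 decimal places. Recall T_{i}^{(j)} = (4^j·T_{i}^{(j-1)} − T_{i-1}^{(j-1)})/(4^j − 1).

1.0560

T_{1}^{(1)} = (4·1.128000 − 1.344000) / 3 = 1.056000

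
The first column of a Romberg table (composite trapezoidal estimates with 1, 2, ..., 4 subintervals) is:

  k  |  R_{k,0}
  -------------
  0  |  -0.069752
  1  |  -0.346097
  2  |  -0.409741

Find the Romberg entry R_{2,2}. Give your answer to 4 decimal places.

R_{1,1} = -0.346097 + (-0.346097 − (-0.069752))/3 = -0.438212
R_{2,1} = -0.409741 + (-0.409741 − (-0.346097))/3 = -0.430956
R_{2,2} = -0.430956 + (-0.430956 − (-0.438212))/15 = -0.430472

-0.4305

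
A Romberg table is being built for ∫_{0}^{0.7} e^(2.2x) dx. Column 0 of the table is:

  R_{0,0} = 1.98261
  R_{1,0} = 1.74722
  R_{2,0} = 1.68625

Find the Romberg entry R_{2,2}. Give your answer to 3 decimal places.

Richardson extrapolation on the trapezoidal column (denominator 4−1=3):
R_{1,1} = (4·1.74722 − 1.98261) / 3 = 1.66876
R_{2,1} = (4·1.68625 − 1.74722) / 3 = 1.66593
R_{2,2} = (16·1.66593 − 1.66876) / 15 = 1.66574
(Column j=1 coincides with Simpson's rule on the same nodes.)

1.666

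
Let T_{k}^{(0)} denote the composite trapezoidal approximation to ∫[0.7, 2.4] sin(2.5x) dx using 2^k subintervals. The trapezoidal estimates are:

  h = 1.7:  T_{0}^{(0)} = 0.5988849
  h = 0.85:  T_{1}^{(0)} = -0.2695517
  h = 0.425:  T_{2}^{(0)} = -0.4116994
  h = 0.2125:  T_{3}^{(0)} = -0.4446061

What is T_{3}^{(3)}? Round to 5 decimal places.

-0.45539

Richardson extrapolation on the trapezoidal column (denominator 4−1=3):
T_{1}^{(1)} = -0.2695517 + (-0.2695517 − 0.5988849)/3 = -0.5590306
T_{2}^{(1)} = -0.4116994 + (-0.4116994 − (-0.2695517))/3 = -0.4590820
T_{3}^{(1)} = -0.4446061 + (-0.4446061 − (-0.4116994))/3 = -0.4555750
T_{2}^{(2)} = (16·(-0.4590820) − (-0.5590306)) / 15 = -0.4524188
T_{3}^{(2)} = -0.4555750 + (-0.4555750 − (-0.4590820))/15 = -0.4553412
T_{3}^{(3)} = -0.4553412 + (-0.4553412 − (-0.4524188))/63 = -0.4553876
(Column j=1 coincides with Simpson's rule on the same nodes.)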